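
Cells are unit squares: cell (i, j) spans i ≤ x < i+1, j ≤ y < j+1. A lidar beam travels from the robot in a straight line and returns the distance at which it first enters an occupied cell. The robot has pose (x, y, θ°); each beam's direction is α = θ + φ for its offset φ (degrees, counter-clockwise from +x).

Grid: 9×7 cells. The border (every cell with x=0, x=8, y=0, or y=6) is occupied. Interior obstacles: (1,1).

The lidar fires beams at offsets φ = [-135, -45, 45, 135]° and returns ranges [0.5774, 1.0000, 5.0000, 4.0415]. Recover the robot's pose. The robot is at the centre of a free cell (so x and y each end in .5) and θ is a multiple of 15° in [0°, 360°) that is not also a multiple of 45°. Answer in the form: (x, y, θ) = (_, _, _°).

(x, y, θ) = (4.5, 5.5, 195°)

The pose lattice has 34·16 = 544 candidates. Test each by forward raycasting.
  (1.5, 3.5, 240°): beam 1 = 1.9319 ≠ 0.5774 ✗
  (6.5, 3.5, 165°): beam 1 = 1.7321 ≠ 0.5774 ✗
  (4.5, 5.5, 165°): beam 1 = 1.0000 ≠ 0.5774 ✗
  …
  (4.5, 5.5, 195°): r_1=0.5774, r_2=1.0000, r_3=5.0000, r_4=4.0415 — all match ✓
Only this pose fits every beam.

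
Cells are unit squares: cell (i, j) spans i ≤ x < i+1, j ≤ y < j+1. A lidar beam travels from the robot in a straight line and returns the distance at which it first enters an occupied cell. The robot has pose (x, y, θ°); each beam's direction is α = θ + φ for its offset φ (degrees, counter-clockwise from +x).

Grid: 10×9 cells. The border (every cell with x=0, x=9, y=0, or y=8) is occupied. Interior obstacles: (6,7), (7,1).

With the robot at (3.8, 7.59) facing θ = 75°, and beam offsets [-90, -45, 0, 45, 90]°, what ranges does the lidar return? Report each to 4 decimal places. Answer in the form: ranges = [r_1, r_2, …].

ranges = [2.2776, 0.8200, 0.4245, 0.4734, 1.5841]

beam 1: φ=-90°, α=345°
  cosα=0.9659 sinα=-0.2588 | (3,7) | tMaxX 0.2071 tMaxY 2.2796 | tΔX 1.0353 tΔY 3.8637
    t=0.2071 [x] (4,7)
    t=1.2423 [x] (5,7)
    t=2.2776 [x] (6,7) — stop
  → r_1 = 2.2776
beam 2: φ=-45°, α=30°
  cosα=0.8660 sinα=0.5000 | (3,7) | tMaxX 0.2309 tMaxY 0.8200 | tΔX 1.1547 tΔY 2.0000
    t=0.2309 [x] (4,7)
    t=0.8200 [y] (4,8) — stop
  → r_2 = 0.8200
beam 3: φ=0°, α=75°
  cosα=0.2588 sinα=0.9659 | (3,7) | tMaxX 0.7727 tMaxY 0.4245 | tΔX 3.8637 tΔY 1.0353
    t=0.4245 [y] (3,8) — stop
  → r_3 = 0.4245
beam 4: φ=45°, α=120°
  cosα=-0.5000 sinα=0.8660 | (3,7) | tMaxX 1.6000 tMaxY 0.4734 | tΔX 2.0000 tΔY 1.1547
    t=0.4734 [y] (3,8) — stop
  → r_4 = 0.4734
beam 5: φ=90°, α=165°
  cosα=-0.9659 sinα=0.2588 | (3,7) | tMaxX 0.8282 tMaxY 1.5841 | tΔX 1.0353 tΔY 3.8637
    t=0.8282 [x] (2,7)
    t=1.5841 [y] (2,8) — stop
  → r_5 = 1.5841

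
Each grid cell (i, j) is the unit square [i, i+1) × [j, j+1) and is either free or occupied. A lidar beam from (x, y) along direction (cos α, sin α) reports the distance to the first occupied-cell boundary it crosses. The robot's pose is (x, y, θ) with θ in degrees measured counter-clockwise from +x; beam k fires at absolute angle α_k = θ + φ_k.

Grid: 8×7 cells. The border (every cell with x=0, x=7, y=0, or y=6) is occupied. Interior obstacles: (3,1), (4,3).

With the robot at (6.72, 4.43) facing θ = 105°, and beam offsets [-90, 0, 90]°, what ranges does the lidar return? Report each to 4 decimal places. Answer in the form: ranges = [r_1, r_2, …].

ranges = [0.2899, 1.6254, 1.7807]

beam 1: φ=-90°, α=15°
  cosα=0.9659 sinα=0.2588 | (6,4) | tMaxX 0.2899 tMaxY 2.2023 | tΔX 1.0353 tΔY 3.8637
    t=0.2899 [x] (7,4) — stop
  → r_1 = 0.2899
beam 2: φ=0°, α=105°
  cosα=-0.2588 sinα=0.9659 | (6,4) | tMaxX 2.7819 tMaxY 0.5901 | tΔX 3.8637 tΔY 1.0353
    t=0.5901 [y] (6,5)
    t=1.6254 [y] (6,6) — stop
  → r_2 = 1.6254
beam 3: φ=90°, α=195°
  cosα=-0.9659 sinα=-0.2588 | (6,4) | tMaxX 0.7454 tMaxY 1.6614 | tΔX 1.0353 tΔY 3.8637
    t=0.7454 [x] (5,4)
    t=1.6614 [y] (5,3)
    t=1.7807 [x] (4,3) — stop
  → r_3 = 1.7807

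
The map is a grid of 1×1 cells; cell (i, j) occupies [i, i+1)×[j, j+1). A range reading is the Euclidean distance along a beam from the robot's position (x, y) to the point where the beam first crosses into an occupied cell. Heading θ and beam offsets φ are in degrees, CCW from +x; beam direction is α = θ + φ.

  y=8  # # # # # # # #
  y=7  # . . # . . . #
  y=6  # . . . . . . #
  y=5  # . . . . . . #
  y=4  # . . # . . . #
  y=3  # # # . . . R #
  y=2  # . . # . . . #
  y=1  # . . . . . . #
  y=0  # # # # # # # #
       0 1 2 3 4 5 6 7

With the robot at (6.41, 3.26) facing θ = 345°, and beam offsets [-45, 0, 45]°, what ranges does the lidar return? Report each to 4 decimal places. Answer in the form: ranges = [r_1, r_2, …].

ranges = [1.1800, 0.6108, 0.6813]

beam 1: φ=-45°, α=300°
  cosα=0.5000 sinα=-0.8660 | (6,3) | tMaxX 1.1800 tMaxY 0.3002 | tΔX 2.0000 tΔY 1.1547
    t=0.3002 [y] (6,2)
    t=1.1800 [x] (7,2) — stop
  → r_1 = 1.1800
beam 2: φ=0°, α=345°
  cosα=0.9659 sinα=-0.2588 | (6,3) | tMaxX 0.6108 tMaxY 1.0046 | tΔX 1.0353 tΔY 3.8637
    t=0.6108 [x] (7,3) — stop
  → r_2 = 0.6108
beam 3: φ=45°, α=30°
  cosα=0.8660 sinα=0.5000 | (6,3) | tMaxX 0.6813 tMaxY 1.4800 | tΔX 1.1547 tΔY 2.0000
    t=0.6813 [x] (7,3) — stop
  → r_3 = 0.6813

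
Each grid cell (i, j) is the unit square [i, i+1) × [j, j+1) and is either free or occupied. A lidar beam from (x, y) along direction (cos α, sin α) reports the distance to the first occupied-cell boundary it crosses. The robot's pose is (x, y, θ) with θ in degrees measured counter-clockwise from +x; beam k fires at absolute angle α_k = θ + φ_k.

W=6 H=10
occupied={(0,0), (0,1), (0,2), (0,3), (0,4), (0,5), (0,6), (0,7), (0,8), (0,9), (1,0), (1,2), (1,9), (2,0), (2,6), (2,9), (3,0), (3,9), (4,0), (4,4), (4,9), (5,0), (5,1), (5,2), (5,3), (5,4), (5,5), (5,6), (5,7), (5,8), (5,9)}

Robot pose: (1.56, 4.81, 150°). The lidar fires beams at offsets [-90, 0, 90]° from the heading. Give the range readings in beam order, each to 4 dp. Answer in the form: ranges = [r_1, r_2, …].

beam 1: φ=-90°, α=60°
  dir = (cos 60°, sin 60°) = (0.5000, 0.8660); from cell (1,4)
  next x-line at t=0.8800, next y-line at t=0.2194; Δt_x=2.0000, Δt_y=1.1547
    y: enter (1,5) at t=0.2194
    x: enter (2,5) at t=0.8800
    y: enter (2,6) at t=1.3741 ← occupied
  → r_1 = 1.3741
beam 2: φ=0°, α=150°
  dir = (cos 150°, sin 150°) = (-0.8660, 0.5000); from cell (1,4)
  next x-line at t=0.6466, next y-line at t=0.3800; Δt_x=1.1547, Δt_y=2.0000
    y: enter (1,5) at t=0.3800
    x: enter (0,5) at t=0.6466 ← occupied
  → r_2 = 0.6466
beam 3: φ=90°, α=240°
  dir = (cos 240°, sin 240°) = (-0.5000, -0.8660); from cell (1,4)
  next x-line at t=1.1200, next y-line at t=0.9353; Δt_x=2.0000, Δt_y=1.1547
    y: enter (1,3) at t=0.9353
    x: enter (0,3) at t=1.1200 ← occupied
  → r_3 = 1.1200

ranges = [1.3741, 0.6466, 1.1200]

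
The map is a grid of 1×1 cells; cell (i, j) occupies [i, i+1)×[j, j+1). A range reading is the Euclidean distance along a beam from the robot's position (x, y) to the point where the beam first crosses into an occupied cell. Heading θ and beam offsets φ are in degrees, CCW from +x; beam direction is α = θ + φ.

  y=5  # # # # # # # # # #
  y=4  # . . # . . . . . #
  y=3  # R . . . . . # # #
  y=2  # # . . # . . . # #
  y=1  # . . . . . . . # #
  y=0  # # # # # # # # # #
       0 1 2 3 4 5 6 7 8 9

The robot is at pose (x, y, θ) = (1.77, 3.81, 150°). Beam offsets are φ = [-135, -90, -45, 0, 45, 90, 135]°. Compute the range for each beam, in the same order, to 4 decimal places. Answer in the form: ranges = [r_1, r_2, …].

ranges = [1.2734, 1.3741, 1.2320, 0.8891, 0.7972, 0.9353, 0.8386]

beam 1: φ=-135°, α=15°
  dir = (cos 15°, sin 15°) = (0.9659, 0.2588); from cell (1,3)
  next x-line at t=0.2381, next y-line at t=0.7341; Δt_x=1.0353, Δt_y=3.8637
    x: enter (2,3) at t=0.2381
    y: enter (2,4) at t=0.7341
    x: enter (3,4) at t=1.2734 ← occupied
  → r_1 = 1.2734
beam 2: φ=-90°, α=60°
  dir = (cos 60°, sin 60°) = (0.5000, 0.8660); from cell (1,3)
  next x-line at t=0.4600, next y-line at t=0.2194; Δt_x=2.0000, Δt_y=1.1547
    y: enter (1,4) at t=0.2194
    x: enter (2,4) at t=0.4600
    y: enter (2,5) at t=1.3741 ← occupied
  → r_2 = 1.3741
beam 3: φ=-45°, α=105°
  dir = (cos 105°, sin 105°) = (-0.2588, 0.9659); from cell (1,3)
  next x-line at t=2.9751, next y-line at t=0.1967; Δt_x=3.8637, Δt_y=1.0353
    y: enter (1,4) at t=0.1967
    y: enter (1,5) at t=1.2320 ← occupied
  → r_3 = 1.2320
beam 4: φ=0°, α=150°
  dir = (cos 150°, sin 150°) = (-0.8660, 0.5000); from cell (1,3)
  next x-line at t=0.8891, next y-line at t=0.3800; Δt_x=1.1547, Δt_y=2.0000
    y: enter (1,4) at t=0.3800
    x: enter (0,4) at t=0.8891 ← occupied
  → r_4 = 0.8891
beam 5: φ=45°, α=195°
  dir = (cos 195°, sin 195°) = (-0.9659, -0.2588); from cell (1,3)
  next x-line at t=0.7972, next y-line at t=3.1296; Δt_x=1.0353, Δt_y=3.8637
    x: enter (0,3) at t=0.7972 ← occupied
  → r_5 = 0.7972
beam 6: φ=90°, α=240°
  dir = (cos 240°, sin 240°) = (-0.5000, -0.8660); from cell (1,3)
  next x-line at t=1.5400, next y-line at t=0.9353; Δt_x=2.0000, Δt_y=1.1547
    y: enter (1,2) at t=0.9353 ← occupied
  → r_6 = 0.9353
beam 7: φ=135°, α=285°
  dir = (cos 285°, sin 285°) = (0.2588, -0.9659); from cell (1,3)
  next x-line at t=0.8887, next y-line at t=0.8386; Δt_x=3.8637, Δt_y=1.0353
    y: enter (1,2) at t=0.8386 ← occupied
  → r_7 = 0.8386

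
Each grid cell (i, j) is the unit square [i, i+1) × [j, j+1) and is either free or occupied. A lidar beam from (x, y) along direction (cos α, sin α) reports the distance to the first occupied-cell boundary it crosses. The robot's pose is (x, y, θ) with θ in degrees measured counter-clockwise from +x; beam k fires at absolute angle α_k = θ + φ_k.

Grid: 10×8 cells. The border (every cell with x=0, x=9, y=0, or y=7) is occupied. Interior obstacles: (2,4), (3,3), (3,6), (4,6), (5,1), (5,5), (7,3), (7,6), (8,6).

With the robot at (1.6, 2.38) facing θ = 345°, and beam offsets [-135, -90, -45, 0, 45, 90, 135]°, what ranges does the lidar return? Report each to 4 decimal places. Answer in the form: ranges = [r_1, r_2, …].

ranges = [0.6928, 1.4287, 1.5935, 3.5199, 1.6166, 1.6771, 1.2000]

beam 1: φ=-135°, α=210°
  d=(-0.8660,-0.5000)  start (1,2)  tX=0.6928 tY=0.7600  stride 1/|dx|=1.1547 1/|dy|=2.0000
    cross x-line → (0,2), t=0.6928 (wall)
  → r_1 = 0.6928
beam 2: φ=-90°, α=255°
  d=(-0.2588,-0.9659)  start (1,2)  tX=2.3182 tY=0.3934  stride 1/|dx|=3.8637 1/|dy|=1.0353
    cross y-line → (1,1), t=0.3934
    cross y-line → (1,0), t=1.4287 (wall)
  → r_2 = 1.4287
beam 3: φ=-45°, α=300°
  d=(0.5000,-0.8660)  start (1,2)  tX=0.8000 tY=0.4388  stride 1/|dx|=2.0000 1/|dy|=1.1547
    cross y-line → (1,1), t=0.4388
    cross x-line → (2,1), t=0.8000
    cross y-line → (2,0), t=1.5935 (wall)
  → r_3 = 1.5935
beam 4: φ=0°, α=345°
  d=(0.9659,-0.2588)  start (1,2)  tX=0.4141 tY=1.4682  stride 1/|dx|=1.0353 1/|dy|=3.8637
    cross x-line → (2,2), t=0.4141
    cross x-line → (3,2), t=1.4494
    cross y-line → (3,1), t=1.4682
    cross x-line → (4,1), t=2.4847
    cross x-line → (5,1), t=3.5199 (wall)
  → r_4 = 3.5199
beam 5: φ=45°, α=30°
  d=(0.8660,0.5000)  start (1,2)  tX=0.4619 tY=1.2400  stride 1/|dx|=1.1547 1/|dy|=2.0000
    cross x-line → (2,2), t=0.4619
    cross y-line → (2,3), t=1.2400
    cross x-line → (3,3), t=1.6166 (wall)
  → r_5 = 1.6166
beam 6: φ=90°, α=75°
  d=(0.2588,0.9659)  start (1,2)  tX=1.5455 tY=0.6419  stride 1/|dx|=3.8637 1/|dy|=1.0353
    cross y-line → (1,3), t=0.6419
    cross x-line → (2,3), t=1.5455
    cross y-line → (2,4), t=1.6771 (wall)
  → r_6 = 1.6771
beam 7: φ=135°, α=120°
  d=(-0.5000,0.8660)  start (1,2)  tX=1.2000 tY=0.7159  stride 1/|dx|=2.0000 1/|dy|=1.1547
    cross y-line → (1,3), t=0.7159
    cross x-line → (0,3), t=1.2000 (wall)
  → r_7 = 1.2000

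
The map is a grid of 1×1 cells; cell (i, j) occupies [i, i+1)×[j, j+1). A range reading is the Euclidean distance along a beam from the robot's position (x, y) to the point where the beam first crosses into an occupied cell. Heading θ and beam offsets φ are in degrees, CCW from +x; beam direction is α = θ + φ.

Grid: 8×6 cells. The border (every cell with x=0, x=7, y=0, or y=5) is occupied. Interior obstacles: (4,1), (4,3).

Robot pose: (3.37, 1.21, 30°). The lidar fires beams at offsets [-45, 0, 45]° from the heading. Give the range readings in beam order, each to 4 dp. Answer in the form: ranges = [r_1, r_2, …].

beam 1: φ=-45°, α=345°
  cosα=0.9659 sinα=-0.2588 | (3,1) | tMaxX 0.6522 tMaxY 0.8114 | tΔX 1.0353 tΔY 3.8637
    t=0.6522 [x] (4,1) — stop
  → r_1 = 0.6522
beam 2: φ=0°, α=30°
  cosα=0.8660 sinα=0.5000 | (3,1) | tMaxX 0.7275 tMaxY 1.5800 | tΔX 1.1547 tΔY 2.0000
    t=0.7275 [x] (4,1) — stop
  → r_2 = 0.7275
beam 3: φ=45°, α=75°
  cosα=0.2588 sinα=0.9659 | (3,1) | tMaxX 2.4341 tMaxY 0.8179 | tΔX 3.8637 tΔY 1.0353
    t=0.8179 [y] (3,2)
    t=1.8531 [y] (3,3)
    t=2.4341 [x] (4,3) — stop
  → r_3 = 2.4341

ranges = [0.6522, 0.7275, 2.4341]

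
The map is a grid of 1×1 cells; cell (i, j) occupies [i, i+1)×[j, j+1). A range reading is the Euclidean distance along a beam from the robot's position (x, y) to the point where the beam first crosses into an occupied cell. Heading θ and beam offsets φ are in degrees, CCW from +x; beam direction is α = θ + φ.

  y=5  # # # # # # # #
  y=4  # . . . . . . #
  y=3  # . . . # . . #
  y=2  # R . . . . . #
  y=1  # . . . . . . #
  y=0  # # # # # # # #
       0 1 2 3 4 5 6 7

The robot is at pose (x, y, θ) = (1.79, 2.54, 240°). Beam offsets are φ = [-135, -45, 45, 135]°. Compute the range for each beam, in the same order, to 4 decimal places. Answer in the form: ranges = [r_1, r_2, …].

beam 1: φ=-135°, α=105°
  cosα=-0.2588 sinα=0.9659 | (1,2) | tMaxX 3.0523 tMaxY 0.4762 | tΔX 3.8637 tΔY 1.0353
    t=0.4762 [y] (1,3)
    t=1.5115 [y] (1,4)
    t=2.5468 [y] (1,5) — stop
  → r_1 = 2.5468
beam 2: φ=-45°, α=195°
  cosα=-0.9659 sinα=-0.2588 | (1,2) | tMaxX 0.8179 tMaxY 2.0864 | tΔX 1.0353 tΔY 3.8637
    t=0.8179 [x] (0,2) — stop
  → r_2 = 0.8179
beam 3: φ=45°, α=285°
  cosα=0.2588 sinα=-0.9659 | (1,2) | tMaxX 0.8114 tMaxY 0.5590 | tΔX 3.8637 tΔY 1.0353
    t=0.5590 [y] (1,1)
    t=0.8114 [x] (2,1)
    t=1.5943 [y] (2,0) — stop
  → r_3 = 1.5943
beam 4: φ=135°, α=15°
  cosα=0.9659 sinα=0.2588 | (1,2) | tMaxX 0.2174 tMaxY 1.7773 | tΔX 1.0353 tΔY 3.8637
    t=0.2174 [x] (2,2)
    t=1.2527 [x] (3,2)
    t=1.7773 [y] (3,3)
    t=2.2880 [x] (4,3) — stop
  → r_4 = 2.2880

ranges = [2.5468, 0.8179, 1.5943, 2.2880]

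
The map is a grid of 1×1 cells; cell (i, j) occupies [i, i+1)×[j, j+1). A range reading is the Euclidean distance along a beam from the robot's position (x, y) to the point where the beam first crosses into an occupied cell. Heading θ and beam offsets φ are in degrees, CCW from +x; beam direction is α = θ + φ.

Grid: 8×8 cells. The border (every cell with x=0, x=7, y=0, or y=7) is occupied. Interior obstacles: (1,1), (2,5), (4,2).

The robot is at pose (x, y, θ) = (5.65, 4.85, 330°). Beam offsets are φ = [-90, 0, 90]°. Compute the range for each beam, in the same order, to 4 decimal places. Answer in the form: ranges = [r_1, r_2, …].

beam 1: φ=-90°, α=240°
  cosα=-0.5000 sinα=-0.8660 | (5,4) | tMaxX 1.3000 tMaxY 0.9815 | tΔX 2.0000 tΔY 1.1547
    t=0.9815 [y] (5,3)
    t=1.3000 [x] (4,3)
    t=2.1362 [y] (4,2) — stop
  → r_1 = 2.1362
beam 2: φ=0°, α=330°
  cosα=0.8660 sinα=-0.5000 | (5,4) | tMaxX 0.4041 tMaxY 1.7000 | tΔX 1.1547 tΔY 2.0000
    t=0.4041 [x] (6,4)
    t=1.5588 [x] (7,4) — stop
  → r_2 = 1.5588
beam 3: φ=90°, α=60°
  cosα=0.5000 sinα=0.8660 | (5,4) | tMaxX 0.7000 tMaxY 0.1732 | tΔX 2.0000 tΔY 1.1547
    t=0.1732 [y] (5,5)
    t=0.7000 [x] (6,5)
    t=1.3279 [y] (6,6)
    t=2.4826 [y] (6,7) — stop
  → r_3 = 2.4826

ranges = [2.1362, 1.5588, 2.4826]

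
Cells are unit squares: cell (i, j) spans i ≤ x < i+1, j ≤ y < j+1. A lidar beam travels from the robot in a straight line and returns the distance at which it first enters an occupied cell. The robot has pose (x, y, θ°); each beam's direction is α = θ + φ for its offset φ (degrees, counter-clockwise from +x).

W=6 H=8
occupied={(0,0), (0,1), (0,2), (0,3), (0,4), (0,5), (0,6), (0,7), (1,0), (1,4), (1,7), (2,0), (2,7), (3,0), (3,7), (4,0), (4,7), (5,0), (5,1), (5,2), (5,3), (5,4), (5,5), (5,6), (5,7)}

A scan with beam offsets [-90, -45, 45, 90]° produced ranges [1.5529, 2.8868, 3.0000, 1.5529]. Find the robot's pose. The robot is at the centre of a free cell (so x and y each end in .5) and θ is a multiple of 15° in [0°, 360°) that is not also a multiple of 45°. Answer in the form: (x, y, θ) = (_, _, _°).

(x, y, θ) = (3.5, 4.5, 255°)

Candidates: 23 free-cell centres × 16 headings = 368 poses. Raycast each; keep the one whose scan matches to 4 dp.
  (3.5, 1.5, 150°): beam 1 = 3.0000 ≠ 1.5529 ✗
  (1.5, 5.5, 75°): beam 1 = 3.6235 ≠ 1.5529 ✗
  (1.5, 2.5, 345°): beam 2 = 1.7321 ≠ 2.8868 ✗
  (1.5, 5.5, 210°): beam 1 = 1.0000 ≠ 1.5529 ✗
  …
  (3.5, 4.5, 255°): r_1=1.5529, r_2=2.8868, r_3=3.0000, r_4=1.5529 — all match ✓
Only this pose fits every beam.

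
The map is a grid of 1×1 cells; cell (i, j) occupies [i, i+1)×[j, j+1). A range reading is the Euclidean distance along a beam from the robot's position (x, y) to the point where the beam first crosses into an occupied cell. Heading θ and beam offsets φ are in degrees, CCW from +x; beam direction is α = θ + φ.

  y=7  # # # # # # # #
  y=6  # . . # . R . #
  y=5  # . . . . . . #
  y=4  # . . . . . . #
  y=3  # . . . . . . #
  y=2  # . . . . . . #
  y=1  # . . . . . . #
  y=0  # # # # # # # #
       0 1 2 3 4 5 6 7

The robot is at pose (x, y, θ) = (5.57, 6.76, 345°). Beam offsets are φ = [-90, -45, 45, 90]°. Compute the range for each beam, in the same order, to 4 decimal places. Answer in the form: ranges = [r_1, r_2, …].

beam 1: φ=-90°, α=255°
  dir = (cos 255°, sin 255°) = (-0.2588, -0.9659); from cell (5,6)
  next x-line at t=2.2023, next y-line at t=0.7868; Δt_x=3.8637, Δt_y=1.0353
    y: enter (5,5) at t=0.7868
    y: enter (5,4) at t=1.8221
    x: enter (4,4) at t=2.2023
    y: enter (4,3) at t=2.8574
    y: enter (4,2) at t=3.8926
    y: enter (4,1) at t=4.9279
    y: enter (4,0) at t=5.9632 ← occupied
  → r_1 = 5.9632
beam 2: φ=-45°, α=300°
  dir = (cos 300°, sin 300°) = (0.5000, -0.8660); from cell (5,6)
  next x-line at t=0.8600, next y-line at t=0.8776; Δt_x=2.0000, Δt_y=1.1547
    x: enter (6,6) at t=0.8600
    y: enter (6,5) at t=0.8776
    y: enter (6,4) at t=2.0323
    x: enter (7,4) at t=2.8600 ← occupied
  → r_2 = 2.8600
beam 3: φ=45°, α=30°
  dir = (cos 30°, sin 30°) = (0.8660, 0.5000); from cell (5,6)
  next x-line at t=0.4965, next y-line at t=0.4800; Δt_x=1.1547, Δt_y=2.0000
    y: enter (5,7) at t=0.4800 ← occupied
  → r_3 = 0.4800
beam 4: φ=90°, α=75°
  dir = (cos 75°, sin 75°) = (0.2588, 0.9659); from cell (5,6)
  next x-line at t=1.6614, next y-line at t=0.2485; Δt_x=3.8637, Δt_y=1.0353
    y: enter (5,7) at t=0.2485 ← occupied
  → r_4 = 0.2485

ranges = [5.9632, 2.8600, 0.4800, 0.2485]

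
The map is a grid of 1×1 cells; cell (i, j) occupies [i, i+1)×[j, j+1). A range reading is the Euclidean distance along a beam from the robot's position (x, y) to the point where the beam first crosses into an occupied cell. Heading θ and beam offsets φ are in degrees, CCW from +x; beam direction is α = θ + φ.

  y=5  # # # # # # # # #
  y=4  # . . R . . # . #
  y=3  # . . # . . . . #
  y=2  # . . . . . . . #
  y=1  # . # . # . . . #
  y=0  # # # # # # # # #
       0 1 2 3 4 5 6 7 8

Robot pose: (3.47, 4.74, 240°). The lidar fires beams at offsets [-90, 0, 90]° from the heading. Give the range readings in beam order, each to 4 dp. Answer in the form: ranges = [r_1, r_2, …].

ranges = [0.5200, 0.8545, 5.2308]

beam 1: φ=-90°, α=150°
  dir = (cos 150°, sin 150°) = (-0.8660, 0.5000); from cell (3,4)
  next x-line at t=0.5427, next y-line at t=0.5200; Δt_x=1.1547, Δt_y=2.0000
    y: enter (3,5) at t=0.5200 ← occupied
  → r_1 = 0.5200
beam 2: φ=0°, α=240°
  dir = (cos 240°, sin 240°) = (-0.5000, -0.8660); from cell (3,4)
  next x-line at t=0.9400, next y-line at t=0.8545; Δt_x=2.0000, Δt_y=1.1547
    y: enter (3,3) at t=0.8545 ← occupied
  → r_2 = 0.8545
beam 3: φ=90°, α=330°
  dir = (cos 330°, sin 330°) = (0.8660, -0.5000); from cell (3,4)
  next x-line at t=0.6120, next y-line at t=1.4800; Δt_x=1.1547, Δt_y=2.0000
    x: enter (4,4) at t=0.6120
    y: enter (4,3) at t=1.4800
    x: enter (5,3) at t=1.7667
    x: enter (6,3) at t=2.9214
    y: enter (6,2) at t=3.4800
    x: enter (7,2) at t=4.0761
    x: enter (8,2) at t=5.2308 ← occupied
  → r_3 = 5.2308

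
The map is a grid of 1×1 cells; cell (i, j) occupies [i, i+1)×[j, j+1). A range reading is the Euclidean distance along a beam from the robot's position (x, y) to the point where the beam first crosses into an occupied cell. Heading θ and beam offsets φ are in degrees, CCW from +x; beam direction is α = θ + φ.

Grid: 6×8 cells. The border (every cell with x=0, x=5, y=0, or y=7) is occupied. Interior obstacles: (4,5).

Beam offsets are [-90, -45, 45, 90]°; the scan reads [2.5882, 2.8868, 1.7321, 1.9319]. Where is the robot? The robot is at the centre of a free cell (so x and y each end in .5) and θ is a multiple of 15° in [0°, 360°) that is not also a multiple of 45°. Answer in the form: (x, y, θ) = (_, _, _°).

The pose lattice has 23·16 = 368 candidates. Test each by forward raycasting.
  (3.5, 6.5, 285°): beam 2 = 5.0000 ≠ 2.8868 ✗
  (4.5, 2.5, 210°): beam 1 = 5.1962 ≠ 2.5882 ✗
  (1.5, 5.5, 120°): beam 1 = 3.0000 ≠ 2.5882 ✗
  (1.5, 3.5, 195°): beam 1 = 1.9319 ≠ 2.5882 ✗
  (2.5, 1.5, 30°): beam 1 = 0.5774 ≠ 2.5882 ✗
  …
  (3.5, 3.5, 345°): r_1=2.5882, r_2=2.8868, r_3=1.7321, r_4=1.9319 — all match ✓
Only this pose fits every beam.

(x, y, θ) = (3.5, 3.5, 345°)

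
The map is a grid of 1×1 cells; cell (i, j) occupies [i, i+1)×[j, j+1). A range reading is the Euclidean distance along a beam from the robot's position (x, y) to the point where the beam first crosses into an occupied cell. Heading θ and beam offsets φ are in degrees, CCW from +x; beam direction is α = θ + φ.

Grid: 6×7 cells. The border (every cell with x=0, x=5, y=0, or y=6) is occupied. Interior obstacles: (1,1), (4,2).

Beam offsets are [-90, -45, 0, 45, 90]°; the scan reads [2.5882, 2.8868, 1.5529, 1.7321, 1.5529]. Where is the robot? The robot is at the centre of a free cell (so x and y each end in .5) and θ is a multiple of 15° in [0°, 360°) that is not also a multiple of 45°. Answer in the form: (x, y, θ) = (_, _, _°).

Enumerate (i+0.5, j+0.5, θ) over the 18 free cells and 16 admissible headings. For each, cast all 5 beams and compare to the given ranges.
  (1.5, 2.5, 240°): beam 1 = 0.5774 ≠ 2.5882 ✗
  (4.5, 4.5, 75°): beam 1 = 0.5176 ≠ 2.5882 ✗
  (2.5, 2.5, 30°): beam 1 = 1.7321 ≠ 2.5882 ✗
  …
  (2.5, 4.5, 75°): r_1=2.5882, r_2=2.8868, r_3=1.5529, r_4=1.7321, r_5=1.5529 — all match ✓
Unique over the lattice → pose = (2.5, 4.5, 75°).

(x, y, θ) = (2.5, 4.5, 75°)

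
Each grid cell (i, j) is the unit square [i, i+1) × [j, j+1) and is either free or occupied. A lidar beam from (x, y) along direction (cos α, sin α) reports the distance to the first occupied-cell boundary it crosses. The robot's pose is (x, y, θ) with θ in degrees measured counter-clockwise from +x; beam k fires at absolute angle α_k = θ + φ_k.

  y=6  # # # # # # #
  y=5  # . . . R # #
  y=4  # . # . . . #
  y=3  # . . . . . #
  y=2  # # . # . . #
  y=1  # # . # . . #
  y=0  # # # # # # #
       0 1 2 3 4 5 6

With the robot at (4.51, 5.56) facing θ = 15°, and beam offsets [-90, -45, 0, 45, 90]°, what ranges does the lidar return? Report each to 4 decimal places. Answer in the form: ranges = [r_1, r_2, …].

beam 1: φ=-90°, α=285°
  direction (0.2588, -0.9659); cell (4,5); t to first gridline: x 1.8932, y 0.5798 (then +3.8637 / +1.0353)
    (4,4) via y @ 0.5798
    (4,3) via y @ 1.6150
    (5,3) via x @ 1.8932
    (5,2) via y @ 2.6503
    (5,1) via y @ 3.6856
    (5,0) via y @ 4.7209  # hit
  → r_1 = 4.7209
beam 2: φ=-45°, α=330°
  direction (0.8660, -0.5000); cell (4,5); t to first gridline: x 0.5658, y 1.1200 (then +1.1547 / +2.0000)
    (5,5) via x @ 0.5658  # hit
  → r_2 = 0.5658
beam 3: φ=0°, α=15°
  direction (0.9659, 0.2588); cell (4,5); t to first gridline: x 0.5073, y 1.7000 (then +1.0353 / +3.8637)
    (5,5) via x @ 0.5073  # hit
  → r_3 = 0.5073
beam 4: φ=45°, α=60°
  direction (0.5000, 0.8660); cell (4,5); t to first gridline: x 0.9800, y 0.5081 (then +2.0000 / +1.1547)
    (4,6) via y @ 0.5081  # hit
  → r_4 = 0.5081
beam 5: φ=90°, α=105°
  direction (-0.2588, 0.9659); cell (4,5); t to first gridline: x 1.9705, y 0.4555 (then +3.8637 / +1.0353)
    (4,6) via y @ 0.4555  # hit
  → r_5 = 0.4555

ranges = [4.7209, 0.5658, 0.5073, 0.5081, 0.4555]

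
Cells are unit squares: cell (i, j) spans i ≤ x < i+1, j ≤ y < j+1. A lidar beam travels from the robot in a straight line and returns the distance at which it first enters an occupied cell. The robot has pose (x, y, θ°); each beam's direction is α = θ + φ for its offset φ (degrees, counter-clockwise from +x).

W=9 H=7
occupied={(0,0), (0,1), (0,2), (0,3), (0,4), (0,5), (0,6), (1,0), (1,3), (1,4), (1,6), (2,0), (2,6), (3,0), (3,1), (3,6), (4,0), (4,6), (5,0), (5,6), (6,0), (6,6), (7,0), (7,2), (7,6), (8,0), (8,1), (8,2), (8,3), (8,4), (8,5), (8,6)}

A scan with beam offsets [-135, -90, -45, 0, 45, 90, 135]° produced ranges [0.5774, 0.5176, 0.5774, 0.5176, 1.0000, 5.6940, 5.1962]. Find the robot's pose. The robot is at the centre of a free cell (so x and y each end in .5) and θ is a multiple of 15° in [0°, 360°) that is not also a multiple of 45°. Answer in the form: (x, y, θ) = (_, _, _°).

Candidates: 31 free-cell centres × 16 headings = 496 poses. Raycast each; keep the one whose scan matches to 4 dp.
  (3.5, 2.5, 105°): beam 1 = 3.0000 ≠ 0.5774 ✗
  (5.5, 2.5, 30°): beam 1 = 1.5529 ≠ 0.5774 ✗
  (6.5, 1.5, 60°): beam 1 = 0.5176 ≠ 0.5774 ✗
  …
  (7.5, 5.5, 105°): r_1=0.5774, r_2=0.5176, r_3=0.5774, r_4=0.5176, r_5=1.0000, r_6=5.6940, r_7=5.1962 — all match ✓
Only this pose fits every beam.

(x, y, θ) = (7.5, 5.5, 105°)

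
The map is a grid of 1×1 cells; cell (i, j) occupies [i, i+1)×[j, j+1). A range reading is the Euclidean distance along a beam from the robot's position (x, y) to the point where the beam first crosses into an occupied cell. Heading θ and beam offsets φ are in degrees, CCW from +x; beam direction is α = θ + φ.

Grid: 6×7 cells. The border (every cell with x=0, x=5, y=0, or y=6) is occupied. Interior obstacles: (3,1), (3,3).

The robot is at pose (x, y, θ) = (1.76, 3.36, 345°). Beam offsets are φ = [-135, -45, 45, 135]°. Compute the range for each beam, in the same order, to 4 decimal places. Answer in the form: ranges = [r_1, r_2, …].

ranges = [0.8776, 2.4800, 3.7412, 1.5200]

beam 1: φ=-135°, α=210°
  direction (-0.8660, -0.5000); cell (1,3); t to first gridline: x 0.8776, y 0.7200 (then +1.1547 / +2.0000)
    (1,2) via y @ 0.7200
    (0,2) via x @ 0.8776  # hit
  → r_1 = 0.8776
beam 2: φ=-45°, α=300°
  direction (0.5000, -0.8660); cell (1,3); t to first gridline: x 0.4800, y 0.4157 (then +2.0000 / +1.1547)
    (1,2) via y @ 0.4157
    (2,2) via x @ 0.4800
    (2,1) via y @ 1.5704
    (3,1) via x @ 2.4800  # hit
  → r_2 = 2.4800
beam 3: φ=45°, α=30°
  direction (0.8660, 0.5000); cell (1,3); t to first gridline: x 0.2771, y 1.2800 (then +1.1547 / +2.0000)
    (2,3) via x @ 0.2771
    (2,4) via y @ 1.2800
    (3,4) via x @ 1.4318
    (4,4) via x @ 2.5865
    (4,5) via y @ 3.2800
    (5,5) via x @ 3.7412  # hit
  → r_3 = 3.7412
beam 4: φ=135°, α=120°
  direction (-0.5000, 0.8660); cell (1,3); t to first gridline: x 1.5200, y 0.7390 (then +2.0000 / +1.1547)
    (1,4) via y @ 0.7390
    (0,4) via x @ 1.5200  # hit
  → r_4 = 1.5200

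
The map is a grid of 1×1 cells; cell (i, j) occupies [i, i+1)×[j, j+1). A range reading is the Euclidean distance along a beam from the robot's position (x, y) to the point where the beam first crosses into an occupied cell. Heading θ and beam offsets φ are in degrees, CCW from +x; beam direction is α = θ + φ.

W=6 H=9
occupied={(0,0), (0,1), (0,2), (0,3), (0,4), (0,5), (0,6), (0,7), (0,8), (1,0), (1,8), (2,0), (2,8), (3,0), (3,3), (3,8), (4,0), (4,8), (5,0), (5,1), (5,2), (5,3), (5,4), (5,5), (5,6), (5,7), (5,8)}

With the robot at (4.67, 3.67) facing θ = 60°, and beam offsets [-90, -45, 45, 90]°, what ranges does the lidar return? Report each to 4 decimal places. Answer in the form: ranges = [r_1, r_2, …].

ranges = [0.3811, 0.3416, 4.4827, 4.2378]

beam 1: φ=-90°, α=330°
  cosα=0.8660 sinα=-0.5000 | (4,3) | tMaxX 0.3811 tMaxY 1.3400 | tΔX 1.1547 tΔY 2.0000
    t=0.3811 [x] (5,3) — stop
  → r_1 = 0.3811
beam 2: φ=-45°, α=15°
  cosα=0.9659 sinα=0.2588 | (4,3) | tMaxX 0.3416 tMaxY 1.2750 | tΔX 1.0353 tΔY 3.8637
    t=0.3416 [x] (5,3) — stop
  → r_2 = 0.3416
beam 3: φ=45°, α=105°
  cosα=-0.2588 sinα=0.9659 | (4,3) | tMaxX 2.5887 tMaxY 0.3416 | tΔX 3.8637 tΔY 1.0353
    t=0.3416 [y] (4,4)
    t=1.3769 [y] (4,5)
    t=2.4122 [y] (4,6)
    t=2.5887 [x] (3,6)
    t=3.4475 [y] (3,7)
    t=4.4827 [y] (3,8) — stop
  → r_3 = 4.4827
beam 4: φ=90°, α=150°
  cosα=-0.8660 sinα=0.5000 | (4,3) | tMaxX 0.7736 tMaxY 0.6600 | tΔX 1.1547 tΔY 2.0000
    t=0.6600 [y] (4,4)
    t=0.7736 [x] (3,4)
    t=1.9283 [x] (2,4)
    t=2.6600 [y] (2,5)
    t=3.0831 [x] (1,5)
    t=4.2378 [x] (0,5) — stop
  → r_4 = 4.2378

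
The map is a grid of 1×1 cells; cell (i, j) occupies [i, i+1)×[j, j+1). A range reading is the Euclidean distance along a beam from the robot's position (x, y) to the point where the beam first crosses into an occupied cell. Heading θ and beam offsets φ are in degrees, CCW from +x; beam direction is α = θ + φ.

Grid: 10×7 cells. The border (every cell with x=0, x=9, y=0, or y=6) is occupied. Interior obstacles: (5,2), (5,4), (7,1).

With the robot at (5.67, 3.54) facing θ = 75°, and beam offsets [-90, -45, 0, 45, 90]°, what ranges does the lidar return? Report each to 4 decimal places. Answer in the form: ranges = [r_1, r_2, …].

ranges = [3.4475, 3.8452, 0.4762, 0.5312, 4.8347]

beam 1: φ=-90°, α=345°
  d=(0.9659,-0.2588)  start (5,3)  tX=0.3416 tY=2.0864  stride 1/|dx|=1.0353 1/|dy|=3.8637
    cross x-line → (6,3), t=0.3416
    cross x-line → (7,3), t=1.3769
    cross y-line → (7,2), t=2.0864
    cross x-line → (8,2), t=2.4122
    cross x-line → (9,2), t=3.4475 (wall)
  → r_1 = 3.4475
beam 2: φ=-45°, α=30°
  d=(0.8660,0.5000)  start (5,3)  tX=0.3811 tY=0.9200  stride 1/|dx|=1.1547 1/|dy|=2.0000
    cross x-line → (6,3), t=0.3811
    cross y-line → (6,4), t=0.9200
    cross x-line → (7,4), t=1.5358
    cross x-line → (8,4), t=2.6905
    cross y-line → (8,5), t=2.9200
    cross x-line → (9,5), t=3.8452 (wall)
  → r_2 = 3.8452
beam 3: φ=0°, α=75°
  d=(0.2588,0.9659)  start (5,3)  tX=1.2750 tY=0.4762  stride 1/|dx|=3.8637 1/|dy|=1.0353
    cross y-line → (5,4), t=0.4762 (wall)
  → r_3 = 0.4762
beam 4: φ=45°, α=120°
  d=(-0.5000,0.8660)  start (5,3)  tX=1.3400 tY=0.5312  stride 1/|dx|=2.0000 1/|dy|=1.1547
    cross y-line → (5,4), t=0.5312 (wall)
  → r_4 = 0.5312
beam 5: φ=90°, α=165°
  d=(-0.9659,0.2588)  start (5,3)  tX=0.6936 tY=1.7773  stride 1/|dx|=1.0353 1/|dy|=3.8637
    cross x-line → (4,3), t=0.6936
    cross x-line → (3,3), t=1.7289
    cross y-line → (3,4), t=1.7773
    cross x-line → (2,4), t=2.7642
    cross x-line → (1,4), t=3.7995
    cross x-line → (0,4), t=4.8347 (wall)
  → r_5 = 4.8347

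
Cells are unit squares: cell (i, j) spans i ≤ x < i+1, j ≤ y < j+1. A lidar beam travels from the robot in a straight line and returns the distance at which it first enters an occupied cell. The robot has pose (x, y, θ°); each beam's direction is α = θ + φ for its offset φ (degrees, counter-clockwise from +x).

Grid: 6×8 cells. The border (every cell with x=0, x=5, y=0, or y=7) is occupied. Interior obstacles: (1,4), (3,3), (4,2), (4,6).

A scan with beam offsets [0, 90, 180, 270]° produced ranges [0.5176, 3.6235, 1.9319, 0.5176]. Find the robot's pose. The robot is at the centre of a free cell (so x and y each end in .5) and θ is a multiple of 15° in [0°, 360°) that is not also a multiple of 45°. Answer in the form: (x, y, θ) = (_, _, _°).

The pose lattice has 20·16 = 320 candidates. Test each by forward raycasting.
  (2.5, 5.5, 120°): beam 1 = 1.7321 ≠ 0.5176 ✗
  (2.5, 1.5, 30°): beam 1 = 1.7321 ≠ 0.5176 ✗
  (2.5, 5.5, 105°): beam 1 = 1.5529 ≠ 0.5176 ✗
  (2.5, 5.5, 210°): beam 1 = 1.0000 ≠ 0.5176 ✗
  …
  (4.5, 5.5, 75°): r_1=0.5176, r_2=3.6235, r_3=1.9319, r_4=0.5176 — all match ✓
Only this pose fits every beam.

(x, y, θ) = (4.5, 5.5, 75°)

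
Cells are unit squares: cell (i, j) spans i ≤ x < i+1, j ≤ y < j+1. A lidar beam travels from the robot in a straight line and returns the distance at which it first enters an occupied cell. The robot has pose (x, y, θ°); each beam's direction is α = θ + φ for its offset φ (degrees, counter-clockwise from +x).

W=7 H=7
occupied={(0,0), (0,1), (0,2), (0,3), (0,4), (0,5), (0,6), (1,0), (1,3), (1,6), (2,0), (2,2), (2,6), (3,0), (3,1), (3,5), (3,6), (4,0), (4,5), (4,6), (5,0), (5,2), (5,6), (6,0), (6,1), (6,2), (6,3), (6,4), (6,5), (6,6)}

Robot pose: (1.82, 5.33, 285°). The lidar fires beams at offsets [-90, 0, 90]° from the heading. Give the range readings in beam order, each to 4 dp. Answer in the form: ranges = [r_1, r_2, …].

beam 1: φ=-90°, α=195°
  d=(-0.9659,-0.2588)  start (1,5)  tX=0.8489 tY=1.2750  stride 1/|dx|=1.0353 1/|dy|=3.8637
    cross x-line → (0,5), t=0.8489 (wall)
  → r_1 = 0.8489
beam 2: φ=0°, α=285°
  d=(0.2588,-0.9659)  start (1,5)  tX=0.6955 tY=0.3416  stride 1/|dx|=3.8637 1/|dy|=1.0353
    cross y-line → (1,4), t=0.3416
    cross x-line → (2,4), t=0.6955
    cross y-line → (2,3), t=1.3769
    cross y-line → (2,2), t=2.4122 (wall)
  → r_2 = 2.4122
beam 3: φ=90°, α=15°
  d=(0.9659,0.2588)  start (1,5)  tX=0.1863 tY=2.5887  stride 1/|dx|=1.0353 1/|dy|=3.8637
    cross x-line → (2,5), t=0.1863
    cross x-line → (3,5), t=1.2216 (wall)
  → r_3 = 1.2216

ranges = [0.8489, 2.4122, 1.2216]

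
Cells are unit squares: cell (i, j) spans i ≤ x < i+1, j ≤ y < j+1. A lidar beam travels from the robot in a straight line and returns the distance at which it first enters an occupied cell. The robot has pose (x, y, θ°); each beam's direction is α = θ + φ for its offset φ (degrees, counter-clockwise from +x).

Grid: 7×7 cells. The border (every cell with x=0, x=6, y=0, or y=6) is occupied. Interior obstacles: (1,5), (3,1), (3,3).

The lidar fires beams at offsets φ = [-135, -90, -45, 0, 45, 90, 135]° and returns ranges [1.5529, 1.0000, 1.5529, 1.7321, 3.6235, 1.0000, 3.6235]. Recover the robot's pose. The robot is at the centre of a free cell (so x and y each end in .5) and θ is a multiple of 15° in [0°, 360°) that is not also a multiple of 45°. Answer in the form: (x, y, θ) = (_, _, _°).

(x, y, θ) = (2.5, 4.5, 210°)

Enumerate (i+0.5, j+0.5, θ) over the 22 free cells and 16 admissible headings. For each, cast all 7 beams and compare to the given ranges.
  (1.5, 1.5, 240°): beam 1 = 1.9319 ≠ 1.5529 ✗
  (5.5, 4.5, 120°): beam 1 = 0.5176 ≠ 1.5529 ✗
  (1.5, 1.5, 120°): beam 2 = 5.1962 ≠ 1.0000 ✗
  …
  (2.5, 4.5, 210°): r_1=1.5529, r_2=1.0000, r_3=1.5529, r_4=1.7321, r_5=3.6235, r_6=1.0000, r_7=3.6235 — all match ✓
Only this pose fits every beam.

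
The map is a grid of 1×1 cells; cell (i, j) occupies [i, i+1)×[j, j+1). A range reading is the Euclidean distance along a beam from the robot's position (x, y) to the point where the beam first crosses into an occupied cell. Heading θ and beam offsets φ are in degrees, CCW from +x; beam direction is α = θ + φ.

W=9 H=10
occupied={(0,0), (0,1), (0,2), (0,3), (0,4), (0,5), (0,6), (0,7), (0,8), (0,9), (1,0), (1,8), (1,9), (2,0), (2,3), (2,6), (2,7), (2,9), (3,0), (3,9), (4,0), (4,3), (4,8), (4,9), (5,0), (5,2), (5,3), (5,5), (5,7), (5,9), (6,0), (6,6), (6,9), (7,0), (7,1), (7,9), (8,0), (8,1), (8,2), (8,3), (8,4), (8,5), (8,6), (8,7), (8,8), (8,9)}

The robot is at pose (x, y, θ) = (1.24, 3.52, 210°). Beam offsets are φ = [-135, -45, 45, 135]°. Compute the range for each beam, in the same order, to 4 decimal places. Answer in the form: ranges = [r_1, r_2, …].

beam 1: φ=-135°, α=75°
  dir = (cos 75°, sin 75°) = (0.2588, 0.9659); from cell (1,3)
  next x-line at t=2.9364, next y-line at t=0.4969; Δt_x=3.8637, Δt_y=1.0353
    y: enter (1,4) at t=0.4969
    y: enter (1,5) at t=1.5322
    y: enter (1,6) at t=2.5675
    x: enter (2,6) at t=2.9364 ← occupied
  → r_1 = 2.9364
beam 2: φ=-45°, α=165°
  dir = (cos 165°, sin 165°) = (-0.9659, 0.2588); from cell (1,3)
  next x-line at t=0.2485, next y-line at t=1.8546; Δt_x=1.0353, Δt_y=3.8637
    x: enter (0,3) at t=0.2485 ← occupied
  → r_2 = 0.2485
beam 3: φ=45°, α=255°
  dir = (cos 255°, sin 255°) = (-0.2588, -0.9659); from cell (1,3)
  next x-line at t=0.9273, next y-line at t=0.5383; Δt_x=3.8637, Δt_y=1.0353
    y: enter (1,2) at t=0.5383
    x: enter (0,2) at t=0.9273 ← occupied
  → r_3 = 0.9273
beam 4: φ=135°, α=345°
  dir = (cos 345°, sin 345°) = (0.9659, -0.2588); from cell (1,3)
  next x-line at t=0.7868, next y-line at t=2.0091; Δt_x=1.0353, Δt_y=3.8637
    x: enter (2,3) at t=0.7868 ← occupied
  → r_4 = 0.7868

ranges = [2.9364, 0.2485, 0.9273, 0.7868]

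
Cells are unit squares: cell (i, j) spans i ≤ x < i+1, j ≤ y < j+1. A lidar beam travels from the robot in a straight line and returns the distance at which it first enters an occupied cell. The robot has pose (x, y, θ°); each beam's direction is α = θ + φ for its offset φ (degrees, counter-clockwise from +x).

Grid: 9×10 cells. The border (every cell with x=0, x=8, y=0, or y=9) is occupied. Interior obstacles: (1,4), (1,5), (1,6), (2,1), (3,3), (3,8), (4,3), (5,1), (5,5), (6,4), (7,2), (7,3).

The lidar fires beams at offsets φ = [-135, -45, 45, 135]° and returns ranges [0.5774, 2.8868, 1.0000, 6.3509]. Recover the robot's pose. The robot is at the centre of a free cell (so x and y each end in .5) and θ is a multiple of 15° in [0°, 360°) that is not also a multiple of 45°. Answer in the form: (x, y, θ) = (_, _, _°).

Candidates: 44 free-cell centres × 16 headings = 704 poses. Raycast each; keep the one whose scan matches to 4 dp.
  (2.5, 2.5, 240°): beam 1 = 1.9319 ≠ 0.5774 ✗
  (7.5, 1.5, 105°): beam 2 = 0.5774 ≠ 2.8868 ✗
  (2.5, 5.5, 150°): beam 1 = 5.6940 ≠ 0.5774 ✗
  (4.5, 6.5, 105°): beam 1 = 1.0000 ≠ 0.5774 ✗
  (3.5, 1.5, 195°): beam 1 = 1.7321 ≠ 0.5774 ✗
  …
  (5.5, 3.5, 345°): r_1=0.5774, r_2=2.8868, r_3=1.0000, r_4=6.3509 — all match ✓
Only this pose fits every beam.

(x, y, θ) = (5.5, 3.5, 345°)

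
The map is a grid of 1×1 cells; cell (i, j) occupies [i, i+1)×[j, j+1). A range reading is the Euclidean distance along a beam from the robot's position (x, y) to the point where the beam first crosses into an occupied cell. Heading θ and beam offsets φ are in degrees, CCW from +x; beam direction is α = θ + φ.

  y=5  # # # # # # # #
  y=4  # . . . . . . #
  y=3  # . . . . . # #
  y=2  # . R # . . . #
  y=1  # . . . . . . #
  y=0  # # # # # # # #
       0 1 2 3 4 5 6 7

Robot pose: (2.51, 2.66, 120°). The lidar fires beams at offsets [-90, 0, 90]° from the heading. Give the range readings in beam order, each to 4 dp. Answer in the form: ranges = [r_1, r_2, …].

ranges = [0.5658, 2.7020, 1.7436]

beam 1: φ=-90°, α=30°
  dir = (cos 30°, sin 30°) = (0.8660, 0.5000); from cell (2,2)
  next x-line at t=0.5658, next y-line at t=0.6800; Δt_x=1.1547, Δt_y=2.0000
    x: enter (3,2) at t=0.5658 ← occupied
  → r_1 = 0.5658
beam 2: φ=0°, α=120°
  dir = (cos 120°, sin 120°) = (-0.5000, 0.8660); from cell (2,2)
  next x-line at t=1.0200, next y-line at t=0.3926; Δt_x=2.0000, Δt_y=1.1547
    y: enter (2,3) at t=0.3926
    x: enter (1,3) at t=1.0200
    y: enter (1,4) at t=1.5473
    y: enter (1,5) at t=2.7020 ← occupied
  → r_2 = 2.7020
beam 3: φ=90°, α=210°
  dir = (cos 210°, sin 210°) = (-0.8660, -0.5000); from cell (2,2)
  next x-line at t=0.5889, next y-line at t=1.3200; Δt_x=1.1547, Δt_y=2.0000
    x: enter (1,2) at t=0.5889
    y: enter (1,1) at t=1.3200
    x: enter (0,1) at t=1.7436 ← occupied
  → r_3 = 1.7436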